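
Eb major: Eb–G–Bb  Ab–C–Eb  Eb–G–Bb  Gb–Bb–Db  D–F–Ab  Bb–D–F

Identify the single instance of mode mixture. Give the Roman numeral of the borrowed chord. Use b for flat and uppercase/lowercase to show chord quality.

bIII

The diatonic triads in Eb major are Eb, Fm, Gm, Ab, Bb, Cm, Ddim. Of the given chords, Eb–G–Bb = Eb, Ab–C–Eb = Ab, D–F–Ab = Ddim and Bb–D–F = Bb are diatonic. But Gb–Bb–Db is foreign: the diatonic iii on degree 3 is Gm, whereas Gb comes from Eb minor. It is labeled bIII.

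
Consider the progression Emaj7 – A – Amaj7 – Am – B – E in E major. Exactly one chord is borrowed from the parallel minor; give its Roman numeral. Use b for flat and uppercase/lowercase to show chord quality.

In E major the diatonic chords are E, F#m, G#m, A, B, C#m, D#dim. Of the given chords, Emaj7, A, Amaj7, B and E are diatonic. Am (A–C–E) doesn't fit — on degree 4 E major would have A (IV). Am is the degree-4 chord of E minor, so it is the borrowed iv.

iv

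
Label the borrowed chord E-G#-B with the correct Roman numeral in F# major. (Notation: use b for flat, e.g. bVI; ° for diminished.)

bVII

The root E is the lowered 7th scale degree — diatonically F# major has E# there. E–G#–B is a major chord — the form found in F# minor, not the diatonic vii° (E#dim). Borrowed into F# major it is written bVII.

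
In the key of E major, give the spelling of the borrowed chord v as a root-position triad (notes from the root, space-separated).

The root, B, is scale degree 5 — the same note in E major and E minor; only the chord quality changes. Building the minor chord from the parallel minor on B: B–D–F#.

B D F#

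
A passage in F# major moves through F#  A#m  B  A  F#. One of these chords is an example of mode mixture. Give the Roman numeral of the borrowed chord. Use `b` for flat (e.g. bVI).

bIII

F# major has the diatonic set F#, G#m, A#m, B, C#, D#m, E#dim. F#, A#m and B all belong to that set. But A (A–C#–E) is foreign: the diatonic iii on degree 3 is A#m, whereas A comes from F# minor. It is labeled bIII.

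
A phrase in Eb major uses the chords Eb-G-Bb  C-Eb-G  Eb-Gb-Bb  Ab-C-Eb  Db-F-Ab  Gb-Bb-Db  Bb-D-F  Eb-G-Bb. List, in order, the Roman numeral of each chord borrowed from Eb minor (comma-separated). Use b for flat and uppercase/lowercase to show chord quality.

i, bVII, bIII

The diatonic triads in Eb major are Eb, Fm, Gm, Ab, Bb, Cm, Ddim. Of the given chords, Eb–G–Bb = Eb, C–Eb–G = Cm, Ab–C–Eb = Ab and Bb–D–F = Bb are diatonic. Eb–Gb–Bb doesn't fit — on degree 1 Eb major would have Eb (I). Ebm is the degree-1 chord of Eb minor, so it is the borrowed i. Db–F–Ab doesn't fit — on degree 7 Eb major would have Ddim (vii°). Db is the degree-7 chord of Eb minor, so it is the borrowed bVII. But Gb–Bb–Db is foreign: the diatonic iii on degree 3 is Gm, whereas Gb comes from Eb minor. It is labeled bIII.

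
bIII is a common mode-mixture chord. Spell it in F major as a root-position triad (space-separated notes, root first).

Ab C Eb

Scale degree 3 in F major is A. bIII uses the lowered form, Ab, taken from F minor. In F minor the chord on Ab is Ab–C–Eb.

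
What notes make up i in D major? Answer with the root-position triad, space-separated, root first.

D F A

The root, D, is scale degree 1 — the same note in D major and D minor; only the chord quality changes. In D minor the chord on D is D–F–A.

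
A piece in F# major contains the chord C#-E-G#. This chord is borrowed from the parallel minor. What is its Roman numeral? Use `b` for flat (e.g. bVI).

v

C# is scale degree 5 in F# major. C#–E–G# is a minor chord — the form found in F# minor, not the diatonic V (C#). Borrowed into F# major it is written v.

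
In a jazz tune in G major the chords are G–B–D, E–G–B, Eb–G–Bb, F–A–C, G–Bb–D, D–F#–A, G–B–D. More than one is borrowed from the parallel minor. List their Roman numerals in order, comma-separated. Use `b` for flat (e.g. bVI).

In G major the diatonic chords are G, Am, Bm, C, D, Em, F#dim. G–B–D = G, E–G–B = Em and D–F#–A = D all belong to that set. But Eb–G–Bb is foreign: the diatonic vi on degree 6 is Em, whereas Eb comes from G minor. It is labeled bVI. F–A–C is not: scale degree 7 in G major carries F#dim (vii°). In G minor the chord on that degree is F, so here it functions as bVII, borrowed from the parallel minor. G–Bb–D is not: scale degree 1 in G major carries G (I). In G minor the chord on that degree is Gm, so here it functions as i, borrowed from the parallel minor.

bVI, bVII, i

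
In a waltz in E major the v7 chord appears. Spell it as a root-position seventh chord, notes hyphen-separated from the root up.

The root, B, is scale degree 5 — the same note in E major and E minor; only the chord quality changes. Building the minor-seventh chord from the parallel minor on B: B–D–F#–A.

B-D-F#-A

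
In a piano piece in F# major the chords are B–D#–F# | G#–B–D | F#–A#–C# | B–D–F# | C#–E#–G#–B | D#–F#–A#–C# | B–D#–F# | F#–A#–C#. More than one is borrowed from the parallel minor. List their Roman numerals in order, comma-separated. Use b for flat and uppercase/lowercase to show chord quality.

ii°, iv

The diatonic triads in F# major are F#, G#m, A#m, B, C#, D#m, E#dim. B–D#–F# = B, F#–A#–C# = F#, C#–E#–G#–B = C#7 and D#–F#–A#–C# = D#m7 all belong to that set. G#–B–D doesn't fit — on degree 2 F# major would have G#m (ii). G#dim is the degree-2 chord of F# minor, so it is the borrowed ii°. B–D–F# doesn't fit — on degree 4 F# major would have B (IV). Bm is the degree-4 chord of F# minor, so it is the borrowed iv.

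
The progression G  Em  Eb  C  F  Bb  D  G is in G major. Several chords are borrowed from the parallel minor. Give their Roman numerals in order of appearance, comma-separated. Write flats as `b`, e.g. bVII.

bVI, bVII, bIII

G major has the diatonic set G, Am, Bm, C, D, Em, F#dim. Of the given chords, G, Em, C and D are diatonic. Eb (Eb–G–Bb) doesn't fit — on degree 6 G major would have Em (vi). Eb is the degree-6 chord of G minor, so it is the borrowed bVI. F (F–A–C) doesn't fit — on degree 7 G major would have F#dim (vii°). F is the degree-7 chord of G minor, so it is the borrowed bVII. Bb (Bb–D–F) is not: scale degree 3 in G major carries Bm (iii). In G minor the chord on that degree is Bb, so here it functions as bIII, borrowed from the parallel minor.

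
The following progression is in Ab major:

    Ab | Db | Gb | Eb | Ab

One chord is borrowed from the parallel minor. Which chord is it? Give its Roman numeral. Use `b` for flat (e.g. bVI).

In Ab major the diatonic chords are Ab, Bbm, Cm, Db, Eb, Fm, Gdim. Ab, Db and Eb all belong to that set. Gb (Gb–Bb–Db) is not: scale degree 7 in Ab major carries Gdim (vii°). In Ab minor the chord on that degree is Gb, so here it functions as bVII, borrowed from the parallel minor.

bVII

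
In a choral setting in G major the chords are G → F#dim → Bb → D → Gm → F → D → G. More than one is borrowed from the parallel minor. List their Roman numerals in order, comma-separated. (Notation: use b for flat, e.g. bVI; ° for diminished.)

In G major the diatonic chords are G, Am, Bm, C, D, Em, F#dim. Of the given chords, G, F#dim and D are diatonic. But Bb (Bb–D–F) is foreign: the diatonic iii on degree 3 is Bm, whereas Bb comes from G minor. It is labeled bIII. But Gm (G–Bb–D) is foreign: the diatonic I on degree 1 is G, whereas Gm comes from G minor. It is labeled i. But F (F–A–C) is foreign: the diatonic vii° on degree 7 is F#dim, whereas F comes from G minor. It is labeled bVII.

bIII, i, bVII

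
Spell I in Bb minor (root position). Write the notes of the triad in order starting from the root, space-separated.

Bb D F

The root, Bb, is scale degree 1 — the same note in Bb minor and Bb major; only the chord quality changes. Building the major chord from the parallel major on Bb: Bb–D–F.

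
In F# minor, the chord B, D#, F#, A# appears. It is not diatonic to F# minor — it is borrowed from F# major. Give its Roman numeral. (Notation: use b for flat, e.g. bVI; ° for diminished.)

IVmaj7

The root B is the diatonic 4th degree of F# minor; the borrowing shows in the chord quality. B–D#–F#–A# is a major-seventh chord — the form found in F# major, not the diatonic iv (Bm). Borrowed into F# minor it is written IVmaj7.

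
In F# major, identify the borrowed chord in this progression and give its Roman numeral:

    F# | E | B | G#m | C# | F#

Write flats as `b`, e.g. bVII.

bVII

The diatonic triads in F# major are F#, G#m, A#m, B, C#, D#m, E#dim. F#, B, G#m and C# are all diatonic. E (E–G#–B) doesn't fit — on degree 7 F# major would have E#dim (vii°). E is the degree-7 chord of F# minor, so it is the borrowed bVII.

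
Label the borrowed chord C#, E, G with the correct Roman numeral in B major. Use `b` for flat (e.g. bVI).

The root C# is the diatonic 2nd degree of B major; the borrowing shows in the chord quality. The diatonic chord on degree 2 would be C#m (ii), but C#–E–G is the diminished chord from B minor. As a borrowed chord it is labeled ii°.

ii°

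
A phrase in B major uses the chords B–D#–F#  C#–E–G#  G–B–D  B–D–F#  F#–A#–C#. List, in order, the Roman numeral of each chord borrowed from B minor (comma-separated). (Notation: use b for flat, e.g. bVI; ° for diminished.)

In B major the diatonic chords are B, C#m, D#m, E, F#, G#m, A#dim. B–D#–F# = B, C#–E–G# = C#m and F#–A#–C# = F# are all diatonic. G–B–D is not: scale degree 6 in B major carries G#m (vi). In B minor the chord on that degree is G, so here it functions as bVI, borrowed from the parallel minor. B–D–F# doesn't fit — on degree 1 B major would have B (I). Bm is the degree-1 chord of B minor, so it is the borrowed i.

bVI, i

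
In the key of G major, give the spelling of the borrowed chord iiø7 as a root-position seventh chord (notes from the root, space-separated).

The root, A, is scale degree 2 — the same note in G major and G minor; only the chord quality changes. Stacking thirds in G minor on A gives A–C–Eb–G.

A C Eb G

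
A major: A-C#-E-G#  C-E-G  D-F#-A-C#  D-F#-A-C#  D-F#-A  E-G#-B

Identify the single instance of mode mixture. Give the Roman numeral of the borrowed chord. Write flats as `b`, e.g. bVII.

The diatonic triads in A major are A, Bm, C#m, D, E, F#m, G#dim. A–C#–E–G# = Amaj7, D–F#–A–C# = Dmaj7, D–F#–A = D and E–G#–B = E are all diatonic. But C–E–G is foreign: the diatonic iii on degree 3 is C#m, whereas C comes from A minor. It is labeled bIII.

bIII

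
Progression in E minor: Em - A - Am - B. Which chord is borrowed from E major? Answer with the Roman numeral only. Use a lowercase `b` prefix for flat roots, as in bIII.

IV

The diatonic triads in E minor (with V from harmonic minor) are Em, F#dim, G, Am, B, C, D. Em, Am and B all belong to that set. A (A–C#–E) doesn't fit — on degree 4 E minor would have Am (iv). A is the degree-4 chord of E major, so it is the borrowed IV.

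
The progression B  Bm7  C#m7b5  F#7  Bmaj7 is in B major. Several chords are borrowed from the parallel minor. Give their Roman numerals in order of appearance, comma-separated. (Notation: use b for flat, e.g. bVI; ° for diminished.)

The diatonic triads in B major are B, C#m, D#m, E, F#, G#m, A#dim. B, F#7 and Bmaj7 all belong to that set. Bm7 (B–D–F#–A) is not: scale degree 1 in B major carries B (I). In B minor the chord on that degree is Bm7, so here it functions as i7, borrowed from the parallel minor. C#m7b5 (C#–E–G–B) is not: scale degree 2 in B major carries C#m (ii). In B minor the chord on that degree is C#m7b5, so here it functions as iiø7, borrowed from the parallel minor.

i7, iiø7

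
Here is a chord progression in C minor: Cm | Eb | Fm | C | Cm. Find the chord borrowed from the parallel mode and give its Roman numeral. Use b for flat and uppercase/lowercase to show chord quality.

C minor has the diatonic set Cm, Ddim, Eb, Fm, G, Ab, Bb (with V from harmonic minor). Cm, Eb and Fm all belong to that set. But C (C–E–G) is foreign: the diatonic i on degree 1 is Cm, whereas C comes from C major. It is labeled I.

I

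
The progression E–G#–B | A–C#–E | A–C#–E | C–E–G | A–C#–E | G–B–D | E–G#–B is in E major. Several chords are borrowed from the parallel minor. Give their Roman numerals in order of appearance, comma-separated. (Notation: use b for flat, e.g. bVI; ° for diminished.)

The diatonic triads in E major are E, F#m, G#m, A, B, C#m, D#dim. Of the given chords, E–G#–B = E and A–C#–E = A are diatonic. C–E–G doesn't fit — on degree 6 E major would have C#m (vi). C is the degree-6 chord of E minor, so it is the borrowed bVI. G–B–D doesn't fit — on degree 3 E major would have G#m (iii). G is the degree-3 chord of E minor, so it is the borrowed bIII.

bVI, bIII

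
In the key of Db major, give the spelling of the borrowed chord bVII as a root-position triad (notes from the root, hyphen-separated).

Cb-Eb-Gb

The root of bVII is the lowered 7th degree: C becomes Cb. Stacking thirds in Db minor on Cb gives Cb–Eb–Gb.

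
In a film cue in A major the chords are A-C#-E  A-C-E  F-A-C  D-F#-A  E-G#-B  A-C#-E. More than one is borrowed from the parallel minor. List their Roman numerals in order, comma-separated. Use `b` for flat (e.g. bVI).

i, bVI

The diatonic triads in A major are A, Bm, C#m, D, E, F#m, G#dim. A–C#–E = A, D–F#–A = D and E–G#–B = E are all diatonic. But A–C–E is foreign: the diatonic I on degree 1 is A, whereas Am comes from A minor. It is labeled i. But F–A–C is foreign: the diatonic vi on degree 6 is F#m, whereas F comes from A minor. It is labeled bVI.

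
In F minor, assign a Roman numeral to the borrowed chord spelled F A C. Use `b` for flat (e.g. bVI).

The root F is the diatonic 1st degree of F minor; the borrowing shows in the chord quality. Diatonically F minor has Fm (i) on that degree; F–A–C is instead the major chord native to F major, so it takes the label I.

I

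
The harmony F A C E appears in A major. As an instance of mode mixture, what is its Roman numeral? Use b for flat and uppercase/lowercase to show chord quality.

F is the lowered form of scale degree 6 in A major (the diatonic degree 6 is F#). The diatonic chord on degree 6 would be F#m (vi), but F–A–C–E is the major-seventh chord from A minor. As a borrowed chord it is labeled bVImaj7.

bVImaj7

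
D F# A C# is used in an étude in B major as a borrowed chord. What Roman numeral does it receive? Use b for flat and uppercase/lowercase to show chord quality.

bIIImaj7

In B major scale degree 3 is D#; D is its lowered form, from B minor. D–F#–A–C# is a major-seventh chord — the form found in B minor, not the diatonic iii (D#m). Borrowed into B major it is written bIIImaj7.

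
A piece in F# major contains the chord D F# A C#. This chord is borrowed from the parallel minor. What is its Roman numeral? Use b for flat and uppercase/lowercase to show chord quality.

In F# major scale degree 6 is D#; D is its lowered form, from F# minor. Diatonically F# major has D#m (vi) on that degree; D–F#–A–C# is instead the major-seventh chord native to F# minor, so it takes the label bVImaj7.

bVImaj7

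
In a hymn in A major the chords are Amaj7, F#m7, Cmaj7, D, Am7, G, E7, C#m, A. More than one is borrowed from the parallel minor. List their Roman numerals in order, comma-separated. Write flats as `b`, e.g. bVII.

In A major the diatonic chords are A, Bm, C#m, D, E, F#m, G#dim. Of the given chords, Amaj7, F#m7, D, E7, C#m and A are diatonic. Cmaj7 (C–E–G–B) doesn't fit — on degree 3 A major would have C#m (iii). Cmaj7 is the degree-3 chord of A minor, so it is the borrowed bIIImaj7. Am7 (A–C–E–G) doesn't fit — on degree 1 A major would have A (I). Am7 is the degree-1 chord of A minor, so it is the borrowed i7. But G (G–B–D) is foreign: the diatonic vii° on degree 7 is G#dim, whereas G comes from A minor. It is labeled bVII.

bIIImaj7, i7, bVII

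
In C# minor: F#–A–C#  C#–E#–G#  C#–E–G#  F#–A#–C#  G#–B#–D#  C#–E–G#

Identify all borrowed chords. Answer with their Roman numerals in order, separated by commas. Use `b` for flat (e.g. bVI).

In C# minor (with V from harmonic minor) the diatonic chords are C#m, D#dim, E, F#m, G#, A, B. Of the given chords, F#–A–C# = F#m, C#–E–G# = C#m and G#–B#–D# = G# are diatonic. C#–E#–G# doesn't fit — on degree 1 C# minor would have C#m (i). C# is the degree-1 chord of C# major, so it is the borrowed I. F#–A#–C# doesn't fit — on degree 4 C# minor would have F#m (iv). F# is the degree-4 chord of C# major, so it is the borrowed IV.

I, IV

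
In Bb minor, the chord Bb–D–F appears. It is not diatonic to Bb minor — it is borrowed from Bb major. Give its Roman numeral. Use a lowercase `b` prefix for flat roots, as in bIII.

I

The root Bb is the diatonic 1st degree of Bb minor; the borrowing shows in the chord quality. Diatonically Bb minor has Bbm (i) on that degree; Bb–D–F is instead the major chord native to Bb major, so it takes the label I.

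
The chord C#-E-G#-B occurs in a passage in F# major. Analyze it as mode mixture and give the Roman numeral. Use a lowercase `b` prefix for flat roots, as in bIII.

v7

The root C# is the diatonic 5th degree of F# major; the borrowing shows in the chord quality. The diatonic chord on degree 5 would be C# (V), but C#–E–G#–B is the minor-seventh chord from F# minor. As a borrowed chord it is labeled v7.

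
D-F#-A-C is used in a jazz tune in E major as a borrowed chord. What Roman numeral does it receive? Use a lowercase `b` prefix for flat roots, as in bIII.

bVII7

The root D is the lowered 7th scale degree — diatonically E major has D# there. D–F#–A–C is a dominant-seventh chord — the form found in E minor, not the diatonic vii° (D#dim). Borrowed into E major it is written bVII7.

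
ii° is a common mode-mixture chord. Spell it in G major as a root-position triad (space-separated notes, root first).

ii° is built on scale degree 2, which is A in both G major and its parallel. Stacking thirds in G minor on A gives A–C–Eb.

A C Eb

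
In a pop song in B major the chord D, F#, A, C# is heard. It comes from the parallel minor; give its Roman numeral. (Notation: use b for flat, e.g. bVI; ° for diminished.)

bIIImaj7

D is the lowered form of scale degree 3 in B major (the diatonic degree 3 is D#). D–F#–A–C# is a major-seventh chord — the form found in B minor, not the diatonic iii (D#m). Borrowed into B major it is written bIIImaj7.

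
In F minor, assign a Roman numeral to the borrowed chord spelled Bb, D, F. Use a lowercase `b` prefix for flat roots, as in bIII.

The root Bb is the diatonic 4th degree of F minor; the borrowing shows in the chord quality. The diatonic chord on degree 4 would be Bbm (iv), but Bb–D–F is the major chord from F major. As a borrowed chord it is labeled IV.

IV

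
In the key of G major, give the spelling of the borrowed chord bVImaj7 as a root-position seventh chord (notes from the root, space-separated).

Eb G Bb D

Scale degree 6 in G major is E. bVImaj7 uses the lowered form, Eb, taken from G minor. Stacking thirds in G minor on Eb gives Eb–G–Bb–D.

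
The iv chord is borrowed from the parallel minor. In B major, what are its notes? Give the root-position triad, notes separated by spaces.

E G B

The root, E, is scale degree 4 — the same note in B major and B minor; only the chord quality changes. Building the minor chord from the parallel minor on E: E–G–B.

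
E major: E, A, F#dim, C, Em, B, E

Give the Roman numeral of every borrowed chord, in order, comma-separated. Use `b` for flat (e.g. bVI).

ii°, bVI, i

E major has the diatonic set E, F#m, G#m, A, B, C#m, D#dim. E, A and B all belong to that set. F#dim (F#–A–C) doesn't fit — on degree 2 E major would have F#m (ii). F#dim is the degree-2 chord of E minor, so it is the borrowed ii°. C (C–E–G) is not: scale degree 6 in E major carries C#m (vi). In E minor the chord on that degree is C, so here it functions as bVI, borrowed from the parallel minor. Em (E–G–B) doesn't fit — on degree 1 E major would have E (I). Em is the degree-1 chord of E minor, so it is the borrowed i.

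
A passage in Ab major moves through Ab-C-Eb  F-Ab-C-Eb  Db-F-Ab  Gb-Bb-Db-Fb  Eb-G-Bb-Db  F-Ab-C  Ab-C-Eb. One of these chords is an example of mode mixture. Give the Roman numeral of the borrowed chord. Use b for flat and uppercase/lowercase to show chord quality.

In Ab major the diatonic chords are Ab, Bbm, Cm, Db, Eb, Fm, Gdim. Of the given chords, Ab–C–Eb = Ab, F–Ab–C–Eb = Fm7, Db–F–Ab = Db, Eb–G–Bb–Db = Eb7 and F–Ab–C = Fm are diatonic. Gb–Bb–Db–Fb is not: scale degree 7 in Ab major carries Gdim (vii°). In Ab minor the chord on that degree is Gb7, so here it functions as bVII7, borrowed from the parallel minor.

bVII7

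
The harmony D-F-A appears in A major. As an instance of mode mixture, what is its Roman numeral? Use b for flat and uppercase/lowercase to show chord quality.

iv

D is scale degree 4 in A major. D–F–A is a minor chord — the form found in A minor, not the diatonic IV (D). Borrowed into A major it is written iv.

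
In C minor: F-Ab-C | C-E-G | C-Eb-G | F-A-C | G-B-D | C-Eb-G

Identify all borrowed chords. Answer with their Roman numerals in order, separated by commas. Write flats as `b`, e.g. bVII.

In C minor (with V from harmonic minor) the diatonic chords are Cm, Ddim, Eb, Fm, G, Ab, Bb. Of the given chords, F–Ab–C = Fm, C–Eb–G = Cm and G–B–D = G are diatonic. C–E–G is not: scale degree 1 in C minor carries Cm (i). In C major the chord on that degree is C, so here it functions as I, borrowed from the parallel major. F–A–C doesn't fit — on degree 4 C minor would have Fm (iv). F is the degree-4 chord of C major, so it is the borrowed IV.

I, IV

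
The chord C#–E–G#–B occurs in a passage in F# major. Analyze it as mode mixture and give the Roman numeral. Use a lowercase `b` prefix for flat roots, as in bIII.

The root C# is the diatonic 5th degree of F# major; the borrowing shows in the chord quality. Diatonically F# major has C# (V) on that degree; C#–E–G#–B is instead the minor-seventh chord native to F# minor, so it takes the label v7.

v7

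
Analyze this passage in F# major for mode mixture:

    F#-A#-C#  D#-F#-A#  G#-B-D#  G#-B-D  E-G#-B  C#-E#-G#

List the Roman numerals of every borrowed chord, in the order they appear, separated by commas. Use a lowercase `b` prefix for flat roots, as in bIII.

ii°, bVII

In F# major the diatonic chords are F#, G#m, A#m, B, C#, D#m, E#dim. F#–A#–C# = F#, D#–F#–A# = D#m, G#–B–D# = G#m and C#–E#–G# = C# all belong to that set. G#–B–D is not: scale degree 2 in F# major carries G#m (ii). In F# minor the chord on that degree is G#dim, so here it functions as ii°, borrowed from the parallel minor. E–G#–B is not: scale degree 7 in F# major carries E#dim (vii°). In F# minor the chord on that degree is E, so here it functions as bVII, borrowed from the parallel minor.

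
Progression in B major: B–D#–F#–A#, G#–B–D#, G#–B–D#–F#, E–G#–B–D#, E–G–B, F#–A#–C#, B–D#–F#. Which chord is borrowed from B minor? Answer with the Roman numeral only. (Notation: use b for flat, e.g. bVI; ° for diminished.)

iv

The diatonic triads in B major are B, C#m, D#m, E, F#, G#m, A#dim. Of the given chords, B–D#–F#–A# = Bmaj7, G#–B–D# = G#m, G#–B–D#–F# = G#m7, E–G#–B–D# = Emaj7, F#–A#–C# = F# and B–D#–F# = B are diatonic. E–G–B is not: scale degree 4 in B major carries E (IV). In B minor the chord on that degree is Em, so here it functions as iv, borrowed from the parallel minor.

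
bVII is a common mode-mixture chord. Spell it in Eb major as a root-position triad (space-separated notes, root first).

Db F Ab

The root of bVII is the lowered 7th degree: D becomes Db. Building the major chord from the parallel minor on Db: Db–F–Ab.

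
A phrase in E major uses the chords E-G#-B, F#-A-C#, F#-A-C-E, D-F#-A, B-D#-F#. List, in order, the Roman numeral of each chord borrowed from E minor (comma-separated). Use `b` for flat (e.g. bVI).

iiø7, bVII

The diatonic triads in E major are E, F#m, G#m, A, B, C#m, D#dim. Of the given chords, E–G#–B = E, F#–A–C# = F#m and B–D#–F# = B are diatonic. F#–A–C–E doesn't fit — on degree 2 E major would have F#m (ii). F#m7b5 is the degree-2 chord of E minor, so it is the borrowed iiø7. But D–F#–A is foreign: the diatonic vii° on degree 7 is D#dim, whereas D comes from E minor. It is labeled bVII.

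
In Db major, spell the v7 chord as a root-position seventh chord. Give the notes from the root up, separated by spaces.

The root, Ab, is scale degree 5 — the same note in Db major and Db minor; only the chord quality changes. Stacking thirds in Db minor on Ab gives Ab–Cb–Eb–Gb.

Ab Cb Eb Gb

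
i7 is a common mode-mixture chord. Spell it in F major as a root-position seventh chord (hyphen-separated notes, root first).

F-Ab-C-Eb

i7 is built on scale degree 1, which is F in both F major and its parallel. Stacking thirds in F minor on F gives F–Ab–C–Eb.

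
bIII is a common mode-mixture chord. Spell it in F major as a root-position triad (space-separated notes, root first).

Scale degree 3 in F major is A. bIII uses the lowered form, Ab, taken from F minor. Building the major chord from the parallel minor on Ab: Ab–C–Eb.

Ab C Eb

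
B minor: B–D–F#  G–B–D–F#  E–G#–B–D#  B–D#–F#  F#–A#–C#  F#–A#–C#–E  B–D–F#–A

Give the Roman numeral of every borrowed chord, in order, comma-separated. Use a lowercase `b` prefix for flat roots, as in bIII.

IVmaj7, I

B minor has the diatonic set Bm, C#dim, D, Em, F#, G, A (with V from harmonic minor). B–D–F# = Bm, G–B–D–F# = Gmaj7, F#–A#–C# = F#, F#–A#–C#–E = F#7 and B–D–F#–A = Bm7 all belong to that set. E–G#–B–D# is not: scale degree 4 in B minor carries Em (iv). In B major the chord on that degree is Emaj7, so here it functions as IVmaj7, borrowed from the parallel major. B–D#–F# is not: scale degree 1 in B minor carries Bm (i). In B major the chord on that degree is B, so here it functions as I, borrowed from the parallel major.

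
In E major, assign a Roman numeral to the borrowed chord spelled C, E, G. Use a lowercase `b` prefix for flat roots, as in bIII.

In E major scale degree 6 is C#; C is its lowered form, from E minor. Diatonically E major has C#m (vi) on that degree; C–E–G is instead the major chord native to E minor, so it takes the label bVI.

bVI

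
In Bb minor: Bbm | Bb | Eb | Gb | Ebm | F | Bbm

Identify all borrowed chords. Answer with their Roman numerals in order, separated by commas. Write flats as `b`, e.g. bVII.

I, IV

Bb minor has the diatonic set Bbm, Cdim, Db, Ebm, F, Gb, Ab (with V from harmonic minor). Bbm, Gb, Ebm and F are all diatonic. Bb (Bb–D–F) is not: scale degree 1 in Bb minor carries Bbm (i). In Bb major the chord on that degree is Bb, so here it functions as I, borrowed from the parallel major. Eb (Eb–G–Bb) is not: scale degree 4 in Bb minor carries Ebm (iv). In Bb major the chord on that degree is Eb, so here it functions as IV, borrowed from the parallel major.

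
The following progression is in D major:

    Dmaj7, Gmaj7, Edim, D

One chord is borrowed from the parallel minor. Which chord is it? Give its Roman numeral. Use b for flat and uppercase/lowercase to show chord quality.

D major has the diatonic set D, Em, F#m, G, A, Bm, C#dim. Dmaj7, Gmaj7 and D are all diatonic. Edim (E–G–Bb) doesn't fit — on degree 2 D major would have Em (ii). Edim is the degree-2 chord of D minor, so it is the borrowed ii°.

ii°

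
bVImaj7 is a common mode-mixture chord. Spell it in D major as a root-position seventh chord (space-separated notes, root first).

The root of bVImaj7 is the lowered 6th degree: B becomes Bb. Stacking thirds in D minor on Bb gives Bb–D–F–A.

Bb D F A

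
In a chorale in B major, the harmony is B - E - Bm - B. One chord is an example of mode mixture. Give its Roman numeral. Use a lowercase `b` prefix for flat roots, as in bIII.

In B major the diatonic chords are B, C#m, D#m, E, F#, G#m, A#dim. Of the given chords, B and E are diatonic. Bm (B–D–F#) is not: scale degree 1 in B major carries B (I). In B minor the chord on that degree is Bm, so here it functions as i, borrowed from the parallel minor.

i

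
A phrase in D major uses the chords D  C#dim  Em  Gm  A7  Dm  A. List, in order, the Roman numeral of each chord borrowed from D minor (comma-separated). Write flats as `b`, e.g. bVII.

iv, i

In D major the diatonic chords are D, Em, F#m, G, A, Bm, C#dim. Of the given chords, D, C#dim, Em, A7 and A are diatonic. Gm (G–Bb–D) is not: scale degree 4 in D major carries G (IV). In D minor the chord on that degree is Gm, so here it functions as iv, borrowed from the parallel minor. Dm (D–F–A) doesn't fit — on degree 1 D major would have D (I). Dm is the degree-1 chord of D minor, so it is the borrowed i.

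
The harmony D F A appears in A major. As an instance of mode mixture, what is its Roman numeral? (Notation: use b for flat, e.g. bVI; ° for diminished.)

iv

The root D is the diatonic 4th degree of A major; the borrowing shows in the chord quality. D–F–A is a minor chord — the form found in A minor, not the diatonic IV (D). Borrowed into A major it is written iv.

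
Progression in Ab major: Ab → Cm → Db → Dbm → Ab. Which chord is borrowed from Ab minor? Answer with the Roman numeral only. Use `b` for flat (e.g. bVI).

iv

The diatonic triads in Ab major are Ab, Bbm, Cm, Db, Eb, Fm, Gdim. Ab, Cm and Db are all diatonic. Dbm (Db–Fb–Ab) doesn't fit — on degree 4 Ab major would have Db (IV). Dbm is the degree-4 chord of Ab minor, so it is the borrowed iv.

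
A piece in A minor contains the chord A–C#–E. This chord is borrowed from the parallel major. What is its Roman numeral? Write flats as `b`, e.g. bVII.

I

The root A is the diatonic 1st degree of A minor; the borrowing shows in the chord quality. A–C#–E is a major chord — the form found in A major, not the diatonic i (Am). Borrowed into A minor it is written I.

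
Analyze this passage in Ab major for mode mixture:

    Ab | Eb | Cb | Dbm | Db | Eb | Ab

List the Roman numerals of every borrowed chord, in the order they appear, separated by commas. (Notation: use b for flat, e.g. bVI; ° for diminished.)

In Ab major the diatonic chords are Ab, Bbm, Cm, Db, Eb, Fm, Gdim. Ab, Eb and Db are all diatonic. Cb (Cb–Eb–Gb) doesn't fit — on degree 3 Ab major would have Cm (iii). Cb is the degree-3 chord of Ab minor, so it is the borrowed bIII. But Dbm (Db–Fb–Ab) is foreign: the diatonic IV on degree 4 is Db, whereas Dbm comes from Ab minor. It is labeled iv.

bIII, iv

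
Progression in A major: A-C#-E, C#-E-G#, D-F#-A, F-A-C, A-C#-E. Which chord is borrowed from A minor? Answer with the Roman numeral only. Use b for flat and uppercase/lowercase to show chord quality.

bVI

In A major the diatonic chords are A, Bm, C#m, D, E, F#m, G#dim. A–C#–E = A, C#–E–G# = C#m and D–F#–A = D are all diatonic. F–A–C doesn't fit — on degree 6 A major would have F#m (vi). F is the degree-6 chord of A minor, so it is the borrowed bVI.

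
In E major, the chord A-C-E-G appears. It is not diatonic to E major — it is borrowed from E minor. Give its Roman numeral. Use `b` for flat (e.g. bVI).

iv7

A is scale degree 4 in E major. Diatonically E major has A (IV) on that degree; A–C–E–G is instead the minor-seventh chord native to E minor, so it takes the label iv7.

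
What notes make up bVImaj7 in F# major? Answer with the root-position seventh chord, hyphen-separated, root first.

D-F#-A-C#

bVImaj7 is built on the lowered scale degree 6. In F# major degree 6 is D#; lowered it becomes D. Building the major-seventh chord from the parallel minor on D: D–F#–A–C#.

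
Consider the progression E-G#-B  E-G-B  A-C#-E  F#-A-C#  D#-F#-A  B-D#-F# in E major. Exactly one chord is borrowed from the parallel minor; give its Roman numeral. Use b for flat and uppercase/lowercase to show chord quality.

The diatonic triads in E major are E, F#m, G#m, A, B, C#m, D#dim. E–G#–B = E, A–C#–E = A, F#–A–C# = F#m, D#–F#–A = D#dim and B–D#–F# = B all belong to that set. E–G–B doesn't fit — on degree 1 E major would have E (I). Em is the degree-1 chord of E minor, so it is the borrowed i.

i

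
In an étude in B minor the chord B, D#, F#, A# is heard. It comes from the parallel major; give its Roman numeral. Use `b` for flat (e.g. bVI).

Imaj7

B is scale degree 1 in B minor. The diatonic chord on degree 1 would be Bm (i), but B–D#–F#–A# is the major-seventh chord from B major. As a borrowed chord it is labeled Imaj7.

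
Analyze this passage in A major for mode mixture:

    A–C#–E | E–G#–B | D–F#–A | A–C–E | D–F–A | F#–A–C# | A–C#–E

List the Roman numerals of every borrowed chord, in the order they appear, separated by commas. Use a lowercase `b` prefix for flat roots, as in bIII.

i, iv

A major has the diatonic set A, Bm, C#m, D, E, F#m, G#dim. A–C#–E = A, E–G#–B = E, D–F#–A = D and F#–A–C# = F#m all belong to that set. A–C–E doesn't fit — on degree 1 A major would have A (I). Am is the degree-1 chord of A minor, so it is the borrowed i. But D–F–A is foreign: the diatonic IV on degree 4 is D, whereas Dm comes from A minor. It is labeled iv.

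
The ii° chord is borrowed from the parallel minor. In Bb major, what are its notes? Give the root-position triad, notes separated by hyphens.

The root, C, is scale degree 2 — the same note in Bb major and Bb minor; only the chord quality changes. Stacking thirds in Bb minor on C gives C–Eb–Gb.

C-Eb-Gb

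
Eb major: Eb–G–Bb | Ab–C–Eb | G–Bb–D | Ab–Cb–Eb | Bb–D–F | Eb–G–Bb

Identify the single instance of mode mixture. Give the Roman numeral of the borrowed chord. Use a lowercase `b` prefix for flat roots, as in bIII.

iv

In Eb major the diatonic chords are Eb, Fm, Gm, Ab, Bb, Cm, Ddim. Eb–G–Bb = Eb, Ab–C–Eb = Ab, G–Bb–D = Gm and Bb–D–F = Bb all belong to that set. Ab–Cb–Eb doesn't fit — on degree 4 Eb major would have Ab (IV). Abm is the degree-4 chord of Eb minor, so it is the borrowed iv.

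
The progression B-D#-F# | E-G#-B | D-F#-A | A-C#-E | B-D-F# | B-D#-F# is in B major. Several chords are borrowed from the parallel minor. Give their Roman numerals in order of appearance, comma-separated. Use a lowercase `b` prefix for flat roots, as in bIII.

The diatonic triads in B major are B, C#m, D#m, E, F#, G#m, A#dim. B–D#–F# = B and E–G#–B = E are both diatonic. But D–F#–A is foreign: the diatonic iii on degree 3 is D#m, whereas D comes from B minor. It is labeled bIII. A–C#–E doesn't fit — on degree 7 B major would have A#dim (vii°). A is the degree-7 chord of B minor, so it is the borrowed bVII. B–D–F# doesn't fit — on degree 1 B major would have B (I). Bm is the degree-1 chord of B minor, so it is the borrowed i.

bIII, bVII, i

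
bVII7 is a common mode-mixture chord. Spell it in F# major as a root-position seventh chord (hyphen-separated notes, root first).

E-G#-B-D

Scale degree 7 in F# major is E#. bVII7 uses the lowered form, E, taken from F# minor. Stacking thirds in F# minor on E gives E–G#–B–D.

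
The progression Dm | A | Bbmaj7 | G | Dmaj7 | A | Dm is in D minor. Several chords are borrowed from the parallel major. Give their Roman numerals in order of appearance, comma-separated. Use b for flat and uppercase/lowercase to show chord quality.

IV, Imaj7

D minor has the diatonic set Dm, Edim, F, Gm, A, Bb, C (with V from harmonic minor). Dm, A and Bbmaj7 all belong to that set. G (G–B–D) is not: scale degree 4 in D minor carries Gm (iv). In D major the chord on that degree is G, so here it functions as IV, borrowed from the parallel major. Dmaj7 (D–F#–A–C#) doesn't fit — on degree 1 D minor would have Dm (i). Dmaj7 is the degree-1 chord of D major, so it is the borrowed Imaj7.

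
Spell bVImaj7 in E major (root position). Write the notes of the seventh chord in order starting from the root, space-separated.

C E G B

Scale degree 6 in E major is C#. bVImaj7 uses the lowered form, C, taken from E minor. Stacking thirds in E minor on C gives C–E–G–B.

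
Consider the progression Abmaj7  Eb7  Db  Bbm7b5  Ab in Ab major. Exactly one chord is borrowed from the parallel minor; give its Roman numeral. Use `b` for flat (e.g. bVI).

iiø7

The diatonic triads in Ab major are Ab, Bbm, Cm, Db, Eb, Fm, Gdim. Abmaj7, Eb7, Db and Ab are all diatonic. Bbm7b5 (Bb–Db–Fb–Ab) is not: scale degree 2 in Ab major carries Bbm (ii). In Ab minor the chord on that degree is Bbm7b5, so here it functions as iiø7, borrowed from the parallel minor.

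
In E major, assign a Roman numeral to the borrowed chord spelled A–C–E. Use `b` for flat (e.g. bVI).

iv

A is scale degree 4 in E major. A–C–E is a minor chord — the form found in E minor, not the diatonic IV (A). Borrowed into E major it is written iv.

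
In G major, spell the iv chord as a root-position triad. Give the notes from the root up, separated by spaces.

The root, C, is scale degree 4 — the same note in G major and G minor; only the chord quality changes. In G minor the chord on C is C–Eb–G.

C Eb G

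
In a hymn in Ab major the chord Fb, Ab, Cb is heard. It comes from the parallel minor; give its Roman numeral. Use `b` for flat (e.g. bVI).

bVI

Fb is the lowered form of scale degree 6 in Ab major (the diatonic degree 6 is F). The diatonic chord on degree 6 would be Fm (vi), but Fb–Ab–Cb is the major chord from Ab minor. As a borrowed chord it is labeled bVI.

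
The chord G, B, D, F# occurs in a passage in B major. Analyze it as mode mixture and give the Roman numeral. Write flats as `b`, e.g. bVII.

bVImaj7

G is the lowered form of scale degree 6 in B major (the diatonic degree 6 is G#). Diatonically B major has G#m (vi) on that degree; G–B–D–F# is instead the major-seventh chord native to B minor, so it takes the label bVImaj7.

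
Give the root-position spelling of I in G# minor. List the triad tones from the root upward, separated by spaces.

G# B# D#

I is built on scale degree 1, which is G# in both G# minor and its parallel. Building the major chord from the parallel major on G#: G#–B#–D#.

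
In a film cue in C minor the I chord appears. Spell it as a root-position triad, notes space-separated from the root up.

I is built on scale degree 1, which is C in both C minor and its parallel. In C major the chord on C is C–E–G.

C E G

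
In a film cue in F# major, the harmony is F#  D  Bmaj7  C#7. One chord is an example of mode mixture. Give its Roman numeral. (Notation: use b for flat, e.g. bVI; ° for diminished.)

In F# major the diatonic chords are F#, G#m, A#m, B, C#, D#m, E#dim. F#, Bmaj7 and C#7 are all diatonic. But D (D–F#–A) is foreign: the diatonic vi on degree 6 is D#m, whereas D comes from F# minor. It is labeled bVI.

bVI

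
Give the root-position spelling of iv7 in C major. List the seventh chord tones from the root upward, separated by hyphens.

F-Ab-C-Eb

iv7 is built on scale degree 4, which is F in both C major and its parallel. Building the minor-seventh chord from the parallel minor on F: F–Ab–C–Eb.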